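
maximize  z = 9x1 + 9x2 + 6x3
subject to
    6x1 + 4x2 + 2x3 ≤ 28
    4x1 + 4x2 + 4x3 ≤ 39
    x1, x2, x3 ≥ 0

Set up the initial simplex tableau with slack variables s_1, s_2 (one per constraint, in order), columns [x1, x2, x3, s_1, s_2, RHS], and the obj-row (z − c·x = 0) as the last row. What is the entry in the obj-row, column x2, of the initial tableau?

The obj-row carries the negated objective coefficients: the x2 entry is -9.

-9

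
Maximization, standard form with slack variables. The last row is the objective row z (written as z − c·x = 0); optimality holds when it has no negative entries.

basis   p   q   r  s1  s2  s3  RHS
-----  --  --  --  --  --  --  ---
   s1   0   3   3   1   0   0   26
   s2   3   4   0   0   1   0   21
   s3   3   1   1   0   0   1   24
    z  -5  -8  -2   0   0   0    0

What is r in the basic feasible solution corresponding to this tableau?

r is not in the basis, so in the current basic feasible solution r = 0.

0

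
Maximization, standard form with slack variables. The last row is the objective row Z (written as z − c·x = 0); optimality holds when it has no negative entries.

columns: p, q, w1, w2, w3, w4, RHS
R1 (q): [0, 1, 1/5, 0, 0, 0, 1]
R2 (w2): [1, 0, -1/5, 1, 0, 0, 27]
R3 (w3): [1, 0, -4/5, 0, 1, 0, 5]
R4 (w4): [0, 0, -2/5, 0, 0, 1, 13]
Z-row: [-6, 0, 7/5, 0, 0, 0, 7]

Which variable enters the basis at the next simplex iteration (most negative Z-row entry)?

p

Negative Z-row entries: p: -6.
The most negative is -6 in column p, so p enters.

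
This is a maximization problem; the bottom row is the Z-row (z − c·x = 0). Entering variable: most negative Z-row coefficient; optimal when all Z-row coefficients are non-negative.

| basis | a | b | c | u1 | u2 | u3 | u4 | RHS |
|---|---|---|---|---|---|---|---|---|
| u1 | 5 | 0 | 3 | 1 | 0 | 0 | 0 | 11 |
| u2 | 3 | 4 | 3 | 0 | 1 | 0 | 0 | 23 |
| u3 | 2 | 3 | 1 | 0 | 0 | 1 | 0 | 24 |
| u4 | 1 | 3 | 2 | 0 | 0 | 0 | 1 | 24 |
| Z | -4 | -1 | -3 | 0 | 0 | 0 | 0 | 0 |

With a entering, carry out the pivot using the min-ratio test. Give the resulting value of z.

Ratio test on column a — row 1: 11/5 = 11/5; row 2: 23/3 = 23/3; row 3: 24/2 = 12; row 4: 24/1 = 24. Minimum is 11/5 at row 1 (u1 leaves); pivot element 5.
Pivot on row 1; the Z-row RHS becomes 0 − (-4)·(11/5) = 44/5.

44/5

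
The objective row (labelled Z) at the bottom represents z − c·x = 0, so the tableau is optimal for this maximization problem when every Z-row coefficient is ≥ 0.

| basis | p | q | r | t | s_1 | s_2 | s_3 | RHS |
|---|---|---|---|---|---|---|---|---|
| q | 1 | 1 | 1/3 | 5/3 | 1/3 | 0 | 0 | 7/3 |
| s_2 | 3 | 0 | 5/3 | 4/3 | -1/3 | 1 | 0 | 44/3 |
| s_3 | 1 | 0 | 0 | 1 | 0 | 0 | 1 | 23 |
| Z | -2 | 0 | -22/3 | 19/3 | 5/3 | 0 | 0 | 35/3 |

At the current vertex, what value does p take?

0

p is not in the basis, so in the current basic feasible solution p = 0.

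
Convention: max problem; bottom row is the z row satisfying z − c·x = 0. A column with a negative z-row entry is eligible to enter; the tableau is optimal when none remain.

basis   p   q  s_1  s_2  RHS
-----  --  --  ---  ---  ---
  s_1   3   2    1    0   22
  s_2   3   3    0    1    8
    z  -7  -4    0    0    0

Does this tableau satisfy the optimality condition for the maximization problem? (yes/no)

no

The z-row has a negative entry -7 in column p, so it is not optimal.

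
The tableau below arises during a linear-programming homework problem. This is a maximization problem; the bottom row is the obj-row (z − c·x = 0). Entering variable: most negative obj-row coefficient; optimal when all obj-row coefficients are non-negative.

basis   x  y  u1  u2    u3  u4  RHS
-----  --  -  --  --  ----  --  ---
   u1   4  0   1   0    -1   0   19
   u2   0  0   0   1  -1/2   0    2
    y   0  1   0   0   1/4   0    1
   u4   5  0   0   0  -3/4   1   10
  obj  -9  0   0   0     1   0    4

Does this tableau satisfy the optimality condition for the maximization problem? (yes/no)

no

The obj-row has a negative entry -9 in column x, so it is not optimal.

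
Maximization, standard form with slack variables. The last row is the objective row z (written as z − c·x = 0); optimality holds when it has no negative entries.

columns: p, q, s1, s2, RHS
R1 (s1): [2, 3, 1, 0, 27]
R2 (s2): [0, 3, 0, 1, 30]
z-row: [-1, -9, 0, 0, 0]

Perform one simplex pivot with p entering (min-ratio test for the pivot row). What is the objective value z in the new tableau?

27/2

Ratio test on column p — row 1: 27/2 = 27/2; row 2: entry 0 ≤ 0. Minimum is 27/2 at row 1 (s1 leaves); pivot element 2.
Pivot on row 1; the z-row RHS becomes 0 − (-1)·(27/2) = 27/2.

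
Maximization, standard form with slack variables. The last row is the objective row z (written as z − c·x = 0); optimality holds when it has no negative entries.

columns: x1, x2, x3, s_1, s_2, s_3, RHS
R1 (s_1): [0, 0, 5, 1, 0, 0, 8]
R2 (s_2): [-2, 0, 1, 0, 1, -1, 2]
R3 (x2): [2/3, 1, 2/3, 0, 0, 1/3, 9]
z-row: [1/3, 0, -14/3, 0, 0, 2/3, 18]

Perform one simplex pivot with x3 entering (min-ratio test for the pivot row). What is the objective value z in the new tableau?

Ratio test on column x3 — row 1: 8/5 = 8/5; row 2: 2/1 = 2; row 3: 9/(2/3) = 27/2. Minimum is 8/5 at row 1 (s_1 leaves); pivot element 5.
Pivot on row 1; the z-row RHS becomes 18 − (-14/3)·(8/5) = 382/15.

382/15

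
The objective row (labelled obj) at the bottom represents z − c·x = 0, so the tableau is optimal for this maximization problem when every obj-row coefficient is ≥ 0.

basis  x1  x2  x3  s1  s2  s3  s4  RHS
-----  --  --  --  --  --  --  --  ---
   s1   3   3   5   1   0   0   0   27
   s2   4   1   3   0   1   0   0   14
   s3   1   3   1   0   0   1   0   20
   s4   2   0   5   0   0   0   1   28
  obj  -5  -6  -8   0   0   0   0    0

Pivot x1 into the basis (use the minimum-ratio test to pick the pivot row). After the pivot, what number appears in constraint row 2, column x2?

Ratio test on column x1 — row 1: 27/3 = 9; row 2: 14/4 = 7/2; row 3: 20/1 = 20; row 4: 28/2 = 14. Minimum is 7/2 at row 2 (s2 leaves); pivot element 4.
Divide row 2 by 4; eliminate column x1 from the other rows.
In the new row 2, the x2 entry is the old entry divided by the pivot: 1/4 = 1/4.

1/4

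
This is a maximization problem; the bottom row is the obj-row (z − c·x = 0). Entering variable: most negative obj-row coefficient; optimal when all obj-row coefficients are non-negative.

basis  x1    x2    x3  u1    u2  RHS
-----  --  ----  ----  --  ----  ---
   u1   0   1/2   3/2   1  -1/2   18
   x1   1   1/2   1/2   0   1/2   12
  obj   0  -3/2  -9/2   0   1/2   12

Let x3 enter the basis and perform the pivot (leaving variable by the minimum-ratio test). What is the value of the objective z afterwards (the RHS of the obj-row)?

Ratio test on column x3 — row 1: 18/(3/2) = 12; row 2: 12/(1/2) = 24. Minimum is 12 at row 1 (u1 leaves); pivot element 3/2.
Pivot on row 1; the obj-row RHS becomes 12 − (-9/2)·12 = 66.

66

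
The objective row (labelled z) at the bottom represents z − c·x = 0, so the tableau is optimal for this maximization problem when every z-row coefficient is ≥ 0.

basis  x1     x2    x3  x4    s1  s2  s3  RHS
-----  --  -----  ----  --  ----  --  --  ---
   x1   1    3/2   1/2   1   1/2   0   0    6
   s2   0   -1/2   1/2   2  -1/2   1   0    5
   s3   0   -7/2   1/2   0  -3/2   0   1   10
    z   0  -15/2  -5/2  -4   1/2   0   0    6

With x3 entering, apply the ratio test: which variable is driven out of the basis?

Column x3 entries and ratios — x1: 6/(1/2) = 12; s2: 5/(1/2) = 10; s3: 10/(1/2) = 20.
Smallest ratio is 10 in the row of s2, so s2 leaves.

s2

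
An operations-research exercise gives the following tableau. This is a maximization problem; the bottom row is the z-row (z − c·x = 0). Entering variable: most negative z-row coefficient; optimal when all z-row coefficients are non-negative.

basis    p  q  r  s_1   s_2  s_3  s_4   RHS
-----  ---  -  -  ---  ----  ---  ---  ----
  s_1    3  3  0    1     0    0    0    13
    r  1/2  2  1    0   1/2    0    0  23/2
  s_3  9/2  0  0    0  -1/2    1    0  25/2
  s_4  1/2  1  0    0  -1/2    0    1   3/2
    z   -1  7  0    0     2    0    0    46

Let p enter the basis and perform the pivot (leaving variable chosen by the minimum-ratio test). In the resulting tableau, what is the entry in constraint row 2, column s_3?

Ratio test on column p — row 1: 13/3 = 13/3; row 2: (23/2)/(1/2) = 23; row 3: (25/2)/(9/2) = 25/9; row 4: (3/2)/(1/2) = 3. Minimum is 25/9 at row 3 (s_3 leaves); pivot element 9/2.
Divide row 3 by 9/2; eliminate column p from the other rows.
Row 2 update in column s_3: 0 − (1/2)·(2/9) = -1/9.

-1/9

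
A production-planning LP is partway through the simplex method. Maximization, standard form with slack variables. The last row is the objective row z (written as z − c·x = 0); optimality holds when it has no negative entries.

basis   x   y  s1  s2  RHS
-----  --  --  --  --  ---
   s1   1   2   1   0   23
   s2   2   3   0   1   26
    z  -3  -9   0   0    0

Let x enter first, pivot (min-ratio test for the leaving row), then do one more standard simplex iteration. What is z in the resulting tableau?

78

Ratio test on column x — row 1: 23/1 = 23; row 2: 26/2 = 13. Minimum is 13 at row 2 (s2 leaves); pivot element 2.
Pivot on row 2; the z-row RHS becomes 0 − (-3)·13 = 39.
Next entering variable (most negative z-row entry -9/2): y.
Ratio test on column y — row 1: 10/(1/2) = 20; row 2: 13/(3/2) = 26/3. Minimum is 26/3 at row 2 (x leaves); pivot element 3/2.
After the second pivot the z-row RHS is 39 − (-9/2)·(26/3) = 78.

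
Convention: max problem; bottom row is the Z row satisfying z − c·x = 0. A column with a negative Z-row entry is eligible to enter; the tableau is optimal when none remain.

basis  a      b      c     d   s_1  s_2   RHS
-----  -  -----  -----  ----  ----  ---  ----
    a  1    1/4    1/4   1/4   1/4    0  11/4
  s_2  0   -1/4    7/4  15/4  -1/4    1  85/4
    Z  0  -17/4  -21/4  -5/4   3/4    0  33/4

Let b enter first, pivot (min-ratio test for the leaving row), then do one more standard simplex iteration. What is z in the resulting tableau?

66

Ratio test on column b — row 1: (11/4)/(1/4) = 11; row 2: entry -1/4 ≤ 0. Minimum is 11 at row 1 (a leaves); pivot element 1/4.
Pivot on row 1; the Z-row RHS becomes 33/4 − (-17/4)·11 = 55.
Next entering variable (most negative Z-row entry -1): c.
Ratio test on column c — row 1: 11/1 = 11; row 2: 24/2 = 12. Minimum is 11 at row 1 (b leaves); pivot element 1.
After the second pivot the Z-row RHS is 55 − (-1)·11 = 66.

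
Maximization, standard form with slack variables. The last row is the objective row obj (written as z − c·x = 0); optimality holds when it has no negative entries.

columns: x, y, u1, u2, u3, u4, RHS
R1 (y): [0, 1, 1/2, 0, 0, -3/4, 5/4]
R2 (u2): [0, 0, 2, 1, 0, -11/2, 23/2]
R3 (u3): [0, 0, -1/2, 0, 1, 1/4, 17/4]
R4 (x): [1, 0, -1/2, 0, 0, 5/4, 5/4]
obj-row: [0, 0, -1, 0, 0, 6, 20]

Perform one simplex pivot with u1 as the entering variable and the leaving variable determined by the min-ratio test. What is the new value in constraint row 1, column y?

2

Ratio test on column u1 — row 1: (5/4)/(1/2) = 5/2; row 2: (23/2)/2 = 23/4; row 3: entry -1/2 ≤ 0; row 4: entry -1/2 ≤ 0. Minimum is 5/2 at row 1 (y leaves); pivot element 1/2.
Divide row 1 by 1/2; eliminate column u1 from the other rows.
In the new row 1, the y entry is the old entry divided by the pivot: 1/(1/2) = 2.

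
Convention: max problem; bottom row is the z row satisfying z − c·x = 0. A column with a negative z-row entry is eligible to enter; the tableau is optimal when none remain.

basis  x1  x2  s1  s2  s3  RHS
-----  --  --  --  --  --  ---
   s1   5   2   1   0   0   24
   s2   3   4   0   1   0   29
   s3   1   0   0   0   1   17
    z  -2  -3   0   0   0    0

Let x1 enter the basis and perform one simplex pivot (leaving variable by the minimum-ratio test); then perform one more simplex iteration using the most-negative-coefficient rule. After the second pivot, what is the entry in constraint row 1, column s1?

Ratio test on column x1 — row 1: 24/5 = 24/5; row 2: 29/3 = 29/3; row 3: 17/1 = 17. Minimum is 24/5 at row 1 (s1 leaves); pivot element 5.
Divide row 1 by 5; eliminate column x1 from the other rows.
Second iteration: most negative z-row entry is -11/5 in column x2, so x2 enters.
Ratio test on column x2 — row 1: (24/5)/(2/5) = 12; row 2: (73/5)/(14/5) = 73/14; row 3: entry -2/5 ≤ 0. Minimum is 73/14 at row 2 (s2 leaves); pivot element 14/5.
Divide row 2 by 14/5; eliminate column x2 from the other rows.
After both pivots, the entry at constraint row 1, column s1 is 2/7.

2/7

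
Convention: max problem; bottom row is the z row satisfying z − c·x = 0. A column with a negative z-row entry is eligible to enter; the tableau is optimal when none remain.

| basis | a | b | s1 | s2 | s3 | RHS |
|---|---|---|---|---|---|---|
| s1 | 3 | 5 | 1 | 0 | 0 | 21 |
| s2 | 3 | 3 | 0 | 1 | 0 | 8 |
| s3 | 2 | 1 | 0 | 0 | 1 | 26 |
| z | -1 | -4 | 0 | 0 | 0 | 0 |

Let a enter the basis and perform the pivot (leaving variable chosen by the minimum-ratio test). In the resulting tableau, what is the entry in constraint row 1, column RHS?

Ratio test on column a — row 1: 21/3 = 7; row 2: 8/3 = 8/3; row 3: 26/2 = 13. Minimum is 8/3 at row 2 (s2 leaves); pivot element 3.
Divide row 2 by 3; eliminate column a from the other rows.
Row 1 update in column RHS: 21 − 3·(8/3) = 13.

13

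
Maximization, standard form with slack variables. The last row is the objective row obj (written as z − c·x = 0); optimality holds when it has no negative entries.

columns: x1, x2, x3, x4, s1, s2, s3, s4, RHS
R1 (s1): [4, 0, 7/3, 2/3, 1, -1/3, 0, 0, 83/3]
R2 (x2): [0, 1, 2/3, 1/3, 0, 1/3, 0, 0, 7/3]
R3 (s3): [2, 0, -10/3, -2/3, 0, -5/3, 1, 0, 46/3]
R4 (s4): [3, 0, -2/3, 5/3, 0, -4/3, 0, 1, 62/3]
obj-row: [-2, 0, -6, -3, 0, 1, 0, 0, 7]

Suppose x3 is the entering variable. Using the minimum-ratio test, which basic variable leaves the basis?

Column x3 entries and ratios — s1: (83/3)/(7/3) = 83/7; x2: (7/3)/(2/3) = 7/2; s3: -10/3 ≤ 0, skip; s4: -2/3 ≤ 0, skip.
Smallest ratio is 7/2 in the row of x2, so x2 leaves.

x2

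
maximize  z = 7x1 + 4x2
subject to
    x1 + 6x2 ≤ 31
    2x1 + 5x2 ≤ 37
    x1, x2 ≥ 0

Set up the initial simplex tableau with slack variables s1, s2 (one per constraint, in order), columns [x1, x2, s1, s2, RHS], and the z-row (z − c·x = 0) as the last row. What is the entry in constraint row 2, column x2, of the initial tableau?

5

Constraint 2 has coefficient 5 on x2.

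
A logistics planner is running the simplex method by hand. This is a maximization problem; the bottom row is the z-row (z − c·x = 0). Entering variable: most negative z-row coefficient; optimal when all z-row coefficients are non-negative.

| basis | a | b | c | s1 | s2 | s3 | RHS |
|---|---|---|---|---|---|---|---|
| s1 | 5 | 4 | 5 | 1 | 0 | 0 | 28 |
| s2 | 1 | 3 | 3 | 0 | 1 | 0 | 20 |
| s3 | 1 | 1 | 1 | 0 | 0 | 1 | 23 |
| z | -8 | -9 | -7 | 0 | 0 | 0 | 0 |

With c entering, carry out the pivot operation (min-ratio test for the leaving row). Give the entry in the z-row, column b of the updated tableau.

Ratio test on column c — row 1: 28/5 = 28/5; row 2: 20/3 = 20/3; row 3: 23/1 = 23. Minimum is 28/5 at row 1 (s1 leaves); pivot element 5.
Divide row 1 by 5; eliminate column c from the other rows.
z-row update in column b: -9 − (-7)·(4/5) = -17/5.

-17/5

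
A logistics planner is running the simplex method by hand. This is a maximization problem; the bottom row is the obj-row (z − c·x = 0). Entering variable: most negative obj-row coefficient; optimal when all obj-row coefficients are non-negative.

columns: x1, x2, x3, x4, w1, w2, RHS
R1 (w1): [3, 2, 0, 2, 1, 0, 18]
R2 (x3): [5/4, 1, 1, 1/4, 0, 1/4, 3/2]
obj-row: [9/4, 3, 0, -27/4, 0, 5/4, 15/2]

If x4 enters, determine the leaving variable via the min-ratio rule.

x3

Column x4 entries and ratios — w1: 18/2 = 9; x3: (3/2)/(1/4) = 6.
Smallest ratio is 6 in the row of x3, so x3 leaves.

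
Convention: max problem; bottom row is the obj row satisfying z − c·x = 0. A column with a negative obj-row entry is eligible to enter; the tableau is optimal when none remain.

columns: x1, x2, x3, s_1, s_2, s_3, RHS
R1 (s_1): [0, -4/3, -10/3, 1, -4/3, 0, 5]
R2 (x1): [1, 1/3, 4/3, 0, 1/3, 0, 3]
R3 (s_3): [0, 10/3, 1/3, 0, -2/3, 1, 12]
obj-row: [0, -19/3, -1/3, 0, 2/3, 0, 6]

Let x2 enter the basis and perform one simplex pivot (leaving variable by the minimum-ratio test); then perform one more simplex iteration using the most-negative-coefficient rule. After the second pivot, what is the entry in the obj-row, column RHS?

Ratio test on column x2 — row 1: entry -4/3 ≤ 0; row 2: 3/(1/3) = 9; row 3: 12/(10/3) = 18/5. Minimum is 18/5 at row 3 (s_3 leaves); pivot element 10/3.
Divide row 3 by 10/3; eliminate column x2 from the other rows.
Second iteration: most negative obj-row entry is -3/5 in column s_2, so s_2 enters.
Ratio test on column s_2 — row 1: entry -8/5 ≤ 0; row 2: (9/5)/(2/5) = 9/2; row 3: entry -1/5 ≤ 0. Minimum is 9/2 at row 2 (x1 leaves); pivot element 2/5.
Divide row 2 by 2/5; eliminate column s_2 from the other rows.
After both pivots, the entry at the obj-row, column RHS is 63/2.

63/2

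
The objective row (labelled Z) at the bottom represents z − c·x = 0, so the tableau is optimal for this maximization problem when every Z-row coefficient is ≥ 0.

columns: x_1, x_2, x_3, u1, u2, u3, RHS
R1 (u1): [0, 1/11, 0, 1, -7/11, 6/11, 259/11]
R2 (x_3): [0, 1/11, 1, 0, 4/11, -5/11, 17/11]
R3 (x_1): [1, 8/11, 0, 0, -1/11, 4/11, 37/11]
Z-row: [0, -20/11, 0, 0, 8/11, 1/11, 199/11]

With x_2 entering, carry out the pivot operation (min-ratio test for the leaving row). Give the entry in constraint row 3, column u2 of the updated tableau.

-1/8

Ratio test on column x_2 — row 1: (259/11)/(1/11) = 259; row 2: (17/11)/(1/11) = 17; row 3: (37/11)/(8/11) = 37/8. Minimum is 37/8 at row 3 (x_1 leaves); pivot element 8/11.
Divide row 3 by 8/11; eliminate column x_2 from the other rows.
In the new row 3, the u2 entry is the old entry divided by the pivot: (-1/11)/(8/11) = -1/8.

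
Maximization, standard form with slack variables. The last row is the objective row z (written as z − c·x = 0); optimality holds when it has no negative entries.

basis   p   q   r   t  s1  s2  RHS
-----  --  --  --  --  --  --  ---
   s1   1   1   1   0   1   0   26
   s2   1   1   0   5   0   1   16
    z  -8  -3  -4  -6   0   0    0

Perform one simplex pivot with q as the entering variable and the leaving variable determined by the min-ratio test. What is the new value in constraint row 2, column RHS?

Ratio test on column q — row 1: 26/1 = 26; row 2: 16/1 = 16. Minimum is 16 at row 2 (s2 leaves); pivot element 1.
Divide row 2 by 1; eliminate column q from the other rows.
In the new row 2, the RHS entry is the old entry divided by the pivot: 16/1 = 16.

16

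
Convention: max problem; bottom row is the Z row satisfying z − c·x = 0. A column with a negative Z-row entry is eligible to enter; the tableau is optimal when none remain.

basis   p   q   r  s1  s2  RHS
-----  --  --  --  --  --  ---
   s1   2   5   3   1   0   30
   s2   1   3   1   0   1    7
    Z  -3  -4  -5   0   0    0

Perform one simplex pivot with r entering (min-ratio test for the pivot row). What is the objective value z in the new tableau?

35

Ratio test on column r — row 1: 30/3 = 10; row 2: 7/1 = 7. Minimum is 7 at row 2 (s2 leaves); pivot element 1.
Pivot on row 2; the Z-row RHS becomes 0 − (-5)·7 = 35.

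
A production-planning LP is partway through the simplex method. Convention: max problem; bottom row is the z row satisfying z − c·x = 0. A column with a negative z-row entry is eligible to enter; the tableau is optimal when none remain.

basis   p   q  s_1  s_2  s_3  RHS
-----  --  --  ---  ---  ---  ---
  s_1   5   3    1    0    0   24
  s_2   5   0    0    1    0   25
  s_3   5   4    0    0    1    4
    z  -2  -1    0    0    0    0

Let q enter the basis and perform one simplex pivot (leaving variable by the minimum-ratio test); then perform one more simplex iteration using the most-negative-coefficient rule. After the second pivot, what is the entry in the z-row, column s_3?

Ratio test on column q — row 1: 24/3 = 8; row 2: entry 0 ≤ 0; row 3: 4/4 = 1. Minimum is 1 at row 3 (s_3 leaves); pivot element 4.
Divide row 3 by 4; eliminate column q from the other rows.
Second iteration: most negative z-row entry is -3/4 in column p, so p enters.
Ratio test on column p — row 1: 21/(5/4) = 84/5; row 2: 25/5 = 5; row 3: 1/(5/4) = 4/5. Minimum is 4/5 at row 3 (q leaves); pivot element 5/4.
Divide row 3 by 5/4; eliminate column p from the other rows.
After both pivots, the entry at the z-row, column s_3 is 2/5.

2/5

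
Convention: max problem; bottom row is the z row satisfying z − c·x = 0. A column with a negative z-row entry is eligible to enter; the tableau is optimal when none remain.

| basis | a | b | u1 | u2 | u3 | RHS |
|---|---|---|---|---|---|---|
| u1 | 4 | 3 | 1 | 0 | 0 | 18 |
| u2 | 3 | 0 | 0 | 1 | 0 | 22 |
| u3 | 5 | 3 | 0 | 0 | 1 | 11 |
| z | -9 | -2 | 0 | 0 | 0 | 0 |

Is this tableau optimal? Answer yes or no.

The z-row has a negative entry -9 in column a, so it is not optimal.

no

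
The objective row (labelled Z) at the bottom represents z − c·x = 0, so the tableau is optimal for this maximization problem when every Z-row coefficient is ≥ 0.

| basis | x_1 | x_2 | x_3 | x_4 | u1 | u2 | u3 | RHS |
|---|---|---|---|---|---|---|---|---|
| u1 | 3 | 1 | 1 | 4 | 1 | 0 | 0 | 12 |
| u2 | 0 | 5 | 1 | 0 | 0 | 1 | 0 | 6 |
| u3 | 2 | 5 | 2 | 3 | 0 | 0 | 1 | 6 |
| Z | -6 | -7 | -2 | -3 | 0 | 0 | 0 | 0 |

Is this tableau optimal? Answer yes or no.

no

The Z-row has a negative entry -7 in column x_2, so it is not optimal.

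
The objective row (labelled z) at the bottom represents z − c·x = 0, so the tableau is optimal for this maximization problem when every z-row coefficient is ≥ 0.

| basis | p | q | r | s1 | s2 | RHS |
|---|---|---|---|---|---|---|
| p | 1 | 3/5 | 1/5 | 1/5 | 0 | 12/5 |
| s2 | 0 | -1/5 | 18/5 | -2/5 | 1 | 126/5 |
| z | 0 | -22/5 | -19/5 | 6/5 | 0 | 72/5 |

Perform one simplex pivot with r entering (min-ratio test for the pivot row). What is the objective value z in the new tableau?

Ratio test on column r — row 1: (12/5)/(1/5) = 12; row 2: (126/5)/(18/5) = 7. Minimum is 7 at row 2 (s2 leaves); pivot element 18/5.
Pivot on row 2; the z-row RHS becomes 72/5 − (-19/5)·7 = 41.

41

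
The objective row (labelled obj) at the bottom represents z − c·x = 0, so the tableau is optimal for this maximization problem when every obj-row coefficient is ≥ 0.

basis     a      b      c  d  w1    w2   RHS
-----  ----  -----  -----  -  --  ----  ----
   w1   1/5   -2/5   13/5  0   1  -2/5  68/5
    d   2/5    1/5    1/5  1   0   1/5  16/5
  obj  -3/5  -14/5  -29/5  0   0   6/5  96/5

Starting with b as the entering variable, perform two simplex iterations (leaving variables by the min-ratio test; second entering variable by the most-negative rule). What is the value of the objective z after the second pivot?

84

Ratio test on column b — row 1: entry -2/5 ≤ 0; row 2: (16/5)/(1/5) = 16. Minimum is 16 at row 2 (d leaves); pivot element 1/5.
Pivot on row 2; the obj-row RHS becomes 96/5 − (-14/5)·16 = 64.
Next entering variable (most negative obj-row entry -3): c.
Ratio test on column c — row 1: 20/3 = 20/3; row 2: 16/1 = 16. Minimum is 20/3 at row 1 (w1 leaves); pivot element 3.
After the second pivot the obj-row RHS is 64 − (-3)·(20/3) = 84.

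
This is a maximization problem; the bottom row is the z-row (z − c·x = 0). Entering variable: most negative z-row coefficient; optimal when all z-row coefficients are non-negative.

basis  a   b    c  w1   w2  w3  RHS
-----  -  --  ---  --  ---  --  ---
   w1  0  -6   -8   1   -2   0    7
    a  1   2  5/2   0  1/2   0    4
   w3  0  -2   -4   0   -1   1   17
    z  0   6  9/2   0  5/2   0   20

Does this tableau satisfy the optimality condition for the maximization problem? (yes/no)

yes

Every z-row coefficient is ≥ 0, so the tableau is optimal.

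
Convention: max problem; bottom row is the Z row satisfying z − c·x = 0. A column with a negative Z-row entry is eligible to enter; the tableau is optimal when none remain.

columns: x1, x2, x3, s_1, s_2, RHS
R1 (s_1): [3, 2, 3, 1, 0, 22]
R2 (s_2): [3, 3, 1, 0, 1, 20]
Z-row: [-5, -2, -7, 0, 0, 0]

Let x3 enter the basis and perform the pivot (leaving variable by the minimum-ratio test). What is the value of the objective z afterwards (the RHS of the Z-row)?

154/3

Ratio test on column x3 — row 1: 22/3 = 22/3; row 2: 20/1 = 20. Minimum is 22/3 at row 1 (s_1 leaves); pivot element 3.
Pivot on row 1; the Z-row RHS becomes 0 − (-7)·(22/3) = 154/3.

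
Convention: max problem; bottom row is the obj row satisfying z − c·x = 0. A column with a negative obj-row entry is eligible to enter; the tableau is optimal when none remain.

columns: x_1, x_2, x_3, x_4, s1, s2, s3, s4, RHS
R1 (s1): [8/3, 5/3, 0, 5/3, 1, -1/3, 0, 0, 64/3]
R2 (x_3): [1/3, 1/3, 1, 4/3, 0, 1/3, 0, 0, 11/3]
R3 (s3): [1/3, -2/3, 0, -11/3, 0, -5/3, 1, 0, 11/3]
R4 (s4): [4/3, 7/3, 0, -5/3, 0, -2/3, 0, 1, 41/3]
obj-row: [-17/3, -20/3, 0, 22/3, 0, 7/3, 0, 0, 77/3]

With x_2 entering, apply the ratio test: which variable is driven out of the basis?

s4

Column x_2 entries and ratios — s1: (64/3)/(5/3) = 64/5; x_3: (11/3)/(1/3) = 11; s3: -2/3 ≤ 0, skip; s4: (41/3)/(7/3) = 41/7.
Smallest ratio is 41/7 in the row of s4, so s4 leaves.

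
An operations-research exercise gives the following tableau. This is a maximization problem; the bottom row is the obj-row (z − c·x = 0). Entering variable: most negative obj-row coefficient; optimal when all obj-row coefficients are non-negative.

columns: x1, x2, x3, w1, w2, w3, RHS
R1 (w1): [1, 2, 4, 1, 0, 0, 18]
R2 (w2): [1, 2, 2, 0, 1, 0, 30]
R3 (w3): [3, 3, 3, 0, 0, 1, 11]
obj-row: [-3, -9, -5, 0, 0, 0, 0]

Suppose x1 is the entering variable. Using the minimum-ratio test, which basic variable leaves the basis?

w3

Column x1 entries and ratios — w1: 18/1 = 18; w2: 30/1 = 30; w3: 11/3 = 11/3.
Smallest ratio is 11/3 in the row of w3, so w3 leaves.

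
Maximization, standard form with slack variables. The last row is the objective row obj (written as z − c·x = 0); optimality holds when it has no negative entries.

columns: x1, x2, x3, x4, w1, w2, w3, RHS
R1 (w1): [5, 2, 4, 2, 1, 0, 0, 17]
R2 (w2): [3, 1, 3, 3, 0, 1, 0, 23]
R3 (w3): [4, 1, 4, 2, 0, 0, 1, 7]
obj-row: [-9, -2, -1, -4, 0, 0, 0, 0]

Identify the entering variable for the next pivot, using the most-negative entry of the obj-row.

Negative obj-row entries: x1: -9, x2: -2, x3: -1, x4: -4.
The most negative is -9 in column x1, so x1 enters.

x1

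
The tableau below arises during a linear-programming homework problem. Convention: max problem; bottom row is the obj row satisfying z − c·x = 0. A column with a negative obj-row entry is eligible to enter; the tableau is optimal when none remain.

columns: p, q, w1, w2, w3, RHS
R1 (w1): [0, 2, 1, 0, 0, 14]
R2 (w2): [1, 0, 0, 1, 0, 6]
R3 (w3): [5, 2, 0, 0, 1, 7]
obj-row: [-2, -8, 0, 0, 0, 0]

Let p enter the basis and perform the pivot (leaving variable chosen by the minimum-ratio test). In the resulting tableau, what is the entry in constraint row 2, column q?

Ratio test on column p — row 1: entry 0 ≤ 0; row 2: 6/1 = 6; row 3: 7/5 = 7/5. Minimum is 7/5 at row 3 (w3 leaves); pivot element 5.
Divide row 3 by 5; eliminate column p from the other rows.
Row 2 update in column q: 0 − 1·(2/5) = -2/5.

-2/5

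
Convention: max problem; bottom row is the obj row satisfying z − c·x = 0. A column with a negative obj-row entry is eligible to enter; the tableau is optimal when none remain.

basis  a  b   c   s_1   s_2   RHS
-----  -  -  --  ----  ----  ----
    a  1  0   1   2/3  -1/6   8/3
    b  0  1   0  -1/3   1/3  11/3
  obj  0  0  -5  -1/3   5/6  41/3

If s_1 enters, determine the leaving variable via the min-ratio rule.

a

Column s_1 entries and ratios — a: (8/3)/(2/3) = 4; b: -1/3 ≤ 0, skip.
Smallest ratio is 4 in the row of a, so a leaves.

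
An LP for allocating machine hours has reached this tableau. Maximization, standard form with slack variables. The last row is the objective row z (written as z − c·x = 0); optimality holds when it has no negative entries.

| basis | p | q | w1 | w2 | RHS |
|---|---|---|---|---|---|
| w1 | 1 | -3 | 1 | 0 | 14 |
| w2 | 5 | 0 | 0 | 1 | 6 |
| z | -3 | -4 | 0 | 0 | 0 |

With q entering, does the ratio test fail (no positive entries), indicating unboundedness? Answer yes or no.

Every constraint-row entry in column q is ≤ 0, so increasing q is unbounded.

yes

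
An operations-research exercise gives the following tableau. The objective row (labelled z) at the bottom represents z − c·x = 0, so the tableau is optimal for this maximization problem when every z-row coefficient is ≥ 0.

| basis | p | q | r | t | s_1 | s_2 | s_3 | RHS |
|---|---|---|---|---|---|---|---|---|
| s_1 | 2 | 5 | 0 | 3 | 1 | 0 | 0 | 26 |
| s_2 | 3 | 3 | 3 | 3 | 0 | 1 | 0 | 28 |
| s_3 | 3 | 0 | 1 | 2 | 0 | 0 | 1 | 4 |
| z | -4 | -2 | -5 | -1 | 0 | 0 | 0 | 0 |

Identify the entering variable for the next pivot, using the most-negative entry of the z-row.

Negative z-row entries: p: -4, q: -2, r: -5, t: -1.
The most negative is -5 in column r, so r enters.

r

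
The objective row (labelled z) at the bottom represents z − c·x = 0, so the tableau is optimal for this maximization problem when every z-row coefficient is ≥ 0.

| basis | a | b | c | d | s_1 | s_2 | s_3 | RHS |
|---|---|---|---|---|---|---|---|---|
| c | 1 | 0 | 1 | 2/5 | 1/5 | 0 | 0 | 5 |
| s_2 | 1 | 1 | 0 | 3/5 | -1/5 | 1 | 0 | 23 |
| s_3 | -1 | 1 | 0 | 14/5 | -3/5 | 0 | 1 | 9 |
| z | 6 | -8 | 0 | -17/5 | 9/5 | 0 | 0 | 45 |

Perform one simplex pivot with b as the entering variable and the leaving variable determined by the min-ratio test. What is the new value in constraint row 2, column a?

2

Ratio test on column b — row 1: entry 0 ≤ 0; row 2: 23/1 = 23; row 3: 9/1 = 9. Minimum is 9 at row 3 (s_3 leaves); pivot element 1.
Divide row 3 by 1; eliminate column b from the other rows.
Row 2 update in column a: 1 − 1·(-1) = 2.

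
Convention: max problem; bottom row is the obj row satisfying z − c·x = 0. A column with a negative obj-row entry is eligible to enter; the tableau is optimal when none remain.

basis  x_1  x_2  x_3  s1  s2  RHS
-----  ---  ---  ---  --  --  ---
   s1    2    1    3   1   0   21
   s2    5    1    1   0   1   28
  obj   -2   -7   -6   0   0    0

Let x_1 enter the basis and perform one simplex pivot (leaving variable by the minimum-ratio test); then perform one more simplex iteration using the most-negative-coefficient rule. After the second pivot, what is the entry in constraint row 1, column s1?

Ratio test on column x_1 — row 1: 21/2 = 21/2; row 2: 28/5 = 28/5. Minimum is 28/5 at row 2 (s2 leaves); pivot element 5.
Divide row 2 by 5; eliminate column x_1 from the other rows.
Second iteration: most negative obj-row entry is -33/5 in column x_2, so x_2 enters.
Ratio test on column x_2 — row 1: (49/5)/(3/5) = 49/3; row 2: (28/5)/(1/5) = 28. Minimum is 49/3 at row 1 (s1 leaves); pivot element 3/5.
Divide row 1 by 3/5; eliminate column x_2 from the other rows.
After both pivots, the entry at constraint row 1, column s1 is 5/3.

5/3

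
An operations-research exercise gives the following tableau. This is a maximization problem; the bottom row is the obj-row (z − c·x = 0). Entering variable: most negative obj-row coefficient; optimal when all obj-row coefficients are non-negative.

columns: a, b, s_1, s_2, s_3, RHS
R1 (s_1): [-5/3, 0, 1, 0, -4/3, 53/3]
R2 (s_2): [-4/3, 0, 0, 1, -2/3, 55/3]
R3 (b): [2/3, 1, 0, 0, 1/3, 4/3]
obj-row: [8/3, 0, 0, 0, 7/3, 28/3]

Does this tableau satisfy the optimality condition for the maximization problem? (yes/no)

yes

Every obj-row coefficient is ≥ 0, so the tableau is optimal.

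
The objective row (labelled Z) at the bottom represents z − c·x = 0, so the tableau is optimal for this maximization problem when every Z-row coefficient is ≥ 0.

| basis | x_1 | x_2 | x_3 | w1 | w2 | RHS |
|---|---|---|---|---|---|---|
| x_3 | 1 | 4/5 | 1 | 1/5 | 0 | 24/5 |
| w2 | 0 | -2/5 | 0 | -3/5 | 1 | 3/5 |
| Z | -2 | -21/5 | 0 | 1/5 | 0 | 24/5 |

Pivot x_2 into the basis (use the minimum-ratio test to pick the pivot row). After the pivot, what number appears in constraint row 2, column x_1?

1/2

Ratio test on column x_2 — row 1: (24/5)/(4/5) = 6; row 2: entry -2/5 ≤ 0. Minimum is 6 at row 1 (x_3 leaves); pivot element 4/5.
Divide row 1 by 4/5; eliminate column x_2 from the other rows.
Row 2 update in column x_1: 0 − (-2/5)·(5/4) = 1/2.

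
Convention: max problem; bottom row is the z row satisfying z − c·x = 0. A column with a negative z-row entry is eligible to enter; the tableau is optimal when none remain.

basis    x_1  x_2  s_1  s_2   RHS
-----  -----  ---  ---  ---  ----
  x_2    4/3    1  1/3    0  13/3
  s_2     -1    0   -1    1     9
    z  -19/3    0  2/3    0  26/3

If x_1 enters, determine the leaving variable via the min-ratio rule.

Column x_1 entries and ratios — x_2: (13/3)/(4/3) = 13/4; s_2: -1 ≤ 0, skip.
Smallest ratio is 13/4 in the row of x_2, so x_2 leaves.

x_2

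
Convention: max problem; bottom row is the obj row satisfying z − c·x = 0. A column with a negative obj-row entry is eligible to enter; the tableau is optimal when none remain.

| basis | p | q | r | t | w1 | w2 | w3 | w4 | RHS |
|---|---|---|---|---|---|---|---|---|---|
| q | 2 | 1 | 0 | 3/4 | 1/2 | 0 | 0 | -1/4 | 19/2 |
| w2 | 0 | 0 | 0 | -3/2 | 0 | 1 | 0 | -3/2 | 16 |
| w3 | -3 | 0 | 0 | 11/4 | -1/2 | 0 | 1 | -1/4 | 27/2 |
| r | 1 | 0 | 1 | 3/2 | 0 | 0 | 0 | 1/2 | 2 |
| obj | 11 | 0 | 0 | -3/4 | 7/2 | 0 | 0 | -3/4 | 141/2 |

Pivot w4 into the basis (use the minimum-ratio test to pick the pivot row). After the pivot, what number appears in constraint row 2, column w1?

Ratio test on column w4 — row 1: entry -1/4 ≤ 0; row 2: entry -3/2 ≤ 0; row 3: entry -1/4 ≤ 0; row 4: 2/(1/2) = 4. Minimum is 4 at row 4 (r leaves); pivot element 1/2.
Divide row 4 by 1/2; eliminate column w4 from the other rows.
Row 2 update in column w1: 0 − (-3/2)·0 = 0.

0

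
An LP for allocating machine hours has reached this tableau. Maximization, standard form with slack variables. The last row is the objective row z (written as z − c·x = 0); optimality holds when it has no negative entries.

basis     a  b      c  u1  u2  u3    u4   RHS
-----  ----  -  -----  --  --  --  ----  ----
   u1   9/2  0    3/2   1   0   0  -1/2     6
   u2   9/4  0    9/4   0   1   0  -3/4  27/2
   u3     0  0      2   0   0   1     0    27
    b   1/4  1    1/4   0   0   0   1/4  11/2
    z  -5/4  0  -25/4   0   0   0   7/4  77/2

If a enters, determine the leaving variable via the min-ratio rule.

Column a entries and ratios — u1: 6/(9/2) = 4/3; u2: (27/2)/(9/4) = 6; u3: 0 ≤ 0, skip; b: (11/2)/(1/4) = 22.
Smallest ratio is 4/3 in the row of u1, so u1 leaves.

u1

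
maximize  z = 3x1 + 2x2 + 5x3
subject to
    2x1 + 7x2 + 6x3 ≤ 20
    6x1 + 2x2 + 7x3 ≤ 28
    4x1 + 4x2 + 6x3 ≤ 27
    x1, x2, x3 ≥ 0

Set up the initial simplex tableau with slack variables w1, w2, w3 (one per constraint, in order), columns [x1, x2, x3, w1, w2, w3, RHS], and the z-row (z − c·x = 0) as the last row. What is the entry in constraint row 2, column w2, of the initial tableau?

1

Slack w2 belongs to constraint 2; its column is the unit vector e_2, so the entry in row 2 is 1.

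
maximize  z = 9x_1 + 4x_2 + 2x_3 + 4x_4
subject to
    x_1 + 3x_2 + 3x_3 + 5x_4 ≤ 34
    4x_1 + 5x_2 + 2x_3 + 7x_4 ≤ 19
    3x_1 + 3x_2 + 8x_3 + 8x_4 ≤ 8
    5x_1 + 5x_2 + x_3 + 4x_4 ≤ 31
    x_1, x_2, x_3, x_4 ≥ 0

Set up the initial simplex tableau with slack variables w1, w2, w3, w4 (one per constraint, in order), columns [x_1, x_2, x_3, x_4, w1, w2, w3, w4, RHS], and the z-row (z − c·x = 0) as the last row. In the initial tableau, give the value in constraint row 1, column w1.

1

Slack w1 belongs to constraint 1; its column is the unit vector e_1, so the entry in row 1 is 1.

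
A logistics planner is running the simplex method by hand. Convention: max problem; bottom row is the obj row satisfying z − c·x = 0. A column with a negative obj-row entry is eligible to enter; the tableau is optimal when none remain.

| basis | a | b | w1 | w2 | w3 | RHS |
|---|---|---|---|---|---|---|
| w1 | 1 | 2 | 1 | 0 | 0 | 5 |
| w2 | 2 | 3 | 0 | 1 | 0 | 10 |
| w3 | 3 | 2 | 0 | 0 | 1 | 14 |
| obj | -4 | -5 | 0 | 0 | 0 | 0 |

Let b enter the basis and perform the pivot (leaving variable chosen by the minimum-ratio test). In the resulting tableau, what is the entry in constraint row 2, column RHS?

5/2

Ratio test on column b — row 1: 5/2 = 5/2; row 2: 10/3 = 10/3; row 3: 14/2 = 7. Minimum is 5/2 at row 1 (w1 leaves); pivot element 2.
Divide row 1 by 2; eliminate column b from the other rows.
Row 2 update in column RHS: 10 − 3·(5/2) = 5/2.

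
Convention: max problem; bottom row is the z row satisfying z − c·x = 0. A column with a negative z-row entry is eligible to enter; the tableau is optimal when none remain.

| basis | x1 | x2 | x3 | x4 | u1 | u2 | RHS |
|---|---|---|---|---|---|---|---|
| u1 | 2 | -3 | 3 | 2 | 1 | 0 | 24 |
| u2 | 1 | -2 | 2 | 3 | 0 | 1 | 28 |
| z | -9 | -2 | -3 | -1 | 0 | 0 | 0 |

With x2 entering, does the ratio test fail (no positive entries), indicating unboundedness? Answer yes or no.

yes

Every constraint-row entry in column x2 is ≤ 0, so increasing x2 is unbounded.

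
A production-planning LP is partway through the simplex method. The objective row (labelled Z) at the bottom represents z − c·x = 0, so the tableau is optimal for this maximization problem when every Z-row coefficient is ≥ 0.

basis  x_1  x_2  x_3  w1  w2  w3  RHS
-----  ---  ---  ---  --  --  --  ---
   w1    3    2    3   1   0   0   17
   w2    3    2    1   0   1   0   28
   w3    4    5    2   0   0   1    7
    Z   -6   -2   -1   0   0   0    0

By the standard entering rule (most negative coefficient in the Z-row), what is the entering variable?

x_1

Negative Z-row entries: x_1: -6, x_2: -2, x_3: -1.
The most negative is -6 in column x_1, so x_1 enters.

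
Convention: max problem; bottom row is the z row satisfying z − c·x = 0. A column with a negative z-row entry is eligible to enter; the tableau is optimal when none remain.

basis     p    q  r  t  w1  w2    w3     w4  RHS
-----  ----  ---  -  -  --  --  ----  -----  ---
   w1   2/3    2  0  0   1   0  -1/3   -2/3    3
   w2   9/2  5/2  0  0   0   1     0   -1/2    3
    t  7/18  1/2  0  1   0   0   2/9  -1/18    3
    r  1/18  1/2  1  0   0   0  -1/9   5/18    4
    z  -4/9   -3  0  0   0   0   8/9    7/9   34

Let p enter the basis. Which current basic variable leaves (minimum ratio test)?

w2

Column p entries and ratios — w1: 3/(2/3) = 9/2; w2: 3/(9/2) = 2/3; t: 3/(7/18) = 54/7; r: 4/(1/18) = 72.
Smallest ratio is 2/3 in the row of w2, so w2 leaves.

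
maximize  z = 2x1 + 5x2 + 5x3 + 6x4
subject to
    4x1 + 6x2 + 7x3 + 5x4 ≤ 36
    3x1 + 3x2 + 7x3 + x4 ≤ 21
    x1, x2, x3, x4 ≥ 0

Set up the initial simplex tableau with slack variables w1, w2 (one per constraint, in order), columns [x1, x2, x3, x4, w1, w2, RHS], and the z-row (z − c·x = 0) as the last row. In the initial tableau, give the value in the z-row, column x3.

-5

The z-row carries the negated objective coefficients: the x3 entry is -5.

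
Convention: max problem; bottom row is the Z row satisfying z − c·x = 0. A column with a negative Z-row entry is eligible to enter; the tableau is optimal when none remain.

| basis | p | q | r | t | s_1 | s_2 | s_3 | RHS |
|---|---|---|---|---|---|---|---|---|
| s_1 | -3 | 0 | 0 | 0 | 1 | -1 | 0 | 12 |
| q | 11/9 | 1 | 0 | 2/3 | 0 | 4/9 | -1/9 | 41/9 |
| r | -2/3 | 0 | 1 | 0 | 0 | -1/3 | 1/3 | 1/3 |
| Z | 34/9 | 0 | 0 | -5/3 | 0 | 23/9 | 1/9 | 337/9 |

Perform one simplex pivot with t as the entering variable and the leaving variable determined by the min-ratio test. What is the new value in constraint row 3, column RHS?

1/3

Ratio test on column t — row 1: entry 0 ≤ 0; row 2: (41/9)/(2/3) = 41/6; row 3: entry 0 ≤ 0. Minimum is 41/6 at row 2 (q leaves); pivot element 2/3.
Divide row 2 by 2/3; eliminate column t from the other rows.
Row 3 update in column RHS: 1/3 − 0·(41/6) = 1/3.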